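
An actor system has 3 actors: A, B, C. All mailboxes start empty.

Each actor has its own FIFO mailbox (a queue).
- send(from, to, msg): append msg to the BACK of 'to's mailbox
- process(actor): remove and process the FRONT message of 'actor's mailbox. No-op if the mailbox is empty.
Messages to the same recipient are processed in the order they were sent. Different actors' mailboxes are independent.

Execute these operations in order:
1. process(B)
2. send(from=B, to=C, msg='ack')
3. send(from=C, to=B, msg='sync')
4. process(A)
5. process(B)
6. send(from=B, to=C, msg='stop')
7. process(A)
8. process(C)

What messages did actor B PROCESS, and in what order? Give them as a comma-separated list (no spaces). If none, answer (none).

Answer: sync

Derivation:
After 1 (process(B)): A:[] B:[] C:[]
After 2 (send(from=B, to=C, msg='ack')): A:[] B:[] C:[ack]
After 3 (send(from=C, to=B, msg='sync')): A:[] B:[sync] C:[ack]
After 4 (process(A)): A:[] B:[sync] C:[ack]
After 5 (process(B)): A:[] B:[] C:[ack]
After 6 (send(from=B, to=C, msg='stop')): A:[] B:[] C:[ack,stop]
After 7 (process(A)): A:[] B:[] C:[ack,stop]
After 8 (process(C)): A:[] B:[] C:[stop]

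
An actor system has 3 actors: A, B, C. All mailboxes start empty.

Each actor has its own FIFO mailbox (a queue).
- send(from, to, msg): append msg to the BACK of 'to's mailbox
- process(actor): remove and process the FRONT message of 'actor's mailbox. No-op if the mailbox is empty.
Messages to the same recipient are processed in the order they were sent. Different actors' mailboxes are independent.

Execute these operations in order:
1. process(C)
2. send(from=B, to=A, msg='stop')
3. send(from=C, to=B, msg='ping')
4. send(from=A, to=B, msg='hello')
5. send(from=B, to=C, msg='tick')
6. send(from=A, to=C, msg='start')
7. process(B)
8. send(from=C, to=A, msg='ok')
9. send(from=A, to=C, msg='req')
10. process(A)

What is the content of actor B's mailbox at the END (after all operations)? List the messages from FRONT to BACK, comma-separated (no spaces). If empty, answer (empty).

Answer: hello

Derivation:
After 1 (process(C)): A:[] B:[] C:[]
After 2 (send(from=B, to=A, msg='stop')): A:[stop] B:[] C:[]
After 3 (send(from=C, to=B, msg='ping')): A:[stop] B:[ping] C:[]
After 4 (send(from=A, to=B, msg='hello')): A:[stop] B:[ping,hello] C:[]
After 5 (send(from=B, to=C, msg='tick')): A:[stop] B:[ping,hello] C:[tick]
After 6 (send(from=A, to=C, msg='start')): A:[stop] B:[ping,hello] C:[tick,start]
After 7 (process(B)): A:[stop] B:[hello] C:[tick,start]
After 8 (send(from=C, to=A, msg='ok')): A:[stop,ok] B:[hello] C:[tick,start]
After 9 (send(from=A, to=C, msg='req')): A:[stop,ok] B:[hello] C:[tick,start,req]
After 10 (process(A)): A:[ok] B:[hello] C:[tick,start,req]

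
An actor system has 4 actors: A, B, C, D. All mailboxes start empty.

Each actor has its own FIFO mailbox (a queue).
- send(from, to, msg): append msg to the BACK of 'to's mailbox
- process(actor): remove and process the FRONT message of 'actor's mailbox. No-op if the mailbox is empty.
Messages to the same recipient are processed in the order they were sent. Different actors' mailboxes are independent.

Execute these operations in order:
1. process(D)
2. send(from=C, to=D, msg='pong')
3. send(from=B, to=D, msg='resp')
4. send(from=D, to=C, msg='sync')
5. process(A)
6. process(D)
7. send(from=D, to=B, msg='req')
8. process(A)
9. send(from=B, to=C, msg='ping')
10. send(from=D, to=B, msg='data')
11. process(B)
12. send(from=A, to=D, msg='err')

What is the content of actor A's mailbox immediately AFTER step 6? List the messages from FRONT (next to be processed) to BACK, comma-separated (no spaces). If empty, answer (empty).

After 1 (process(D)): A:[] B:[] C:[] D:[]
After 2 (send(from=C, to=D, msg='pong')): A:[] B:[] C:[] D:[pong]
After 3 (send(from=B, to=D, msg='resp')): A:[] B:[] C:[] D:[pong,resp]
After 4 (send(from=D, to=C, msg='sync')): A:[] B:[] C:[sync] D:[pong,resp]
After 5 (process(A)): A:[] B:[] C:[sync] D:[pong,resp]
After 6 (process(D)): A:[] B:[] C:[sync] D:[resp]

(empty)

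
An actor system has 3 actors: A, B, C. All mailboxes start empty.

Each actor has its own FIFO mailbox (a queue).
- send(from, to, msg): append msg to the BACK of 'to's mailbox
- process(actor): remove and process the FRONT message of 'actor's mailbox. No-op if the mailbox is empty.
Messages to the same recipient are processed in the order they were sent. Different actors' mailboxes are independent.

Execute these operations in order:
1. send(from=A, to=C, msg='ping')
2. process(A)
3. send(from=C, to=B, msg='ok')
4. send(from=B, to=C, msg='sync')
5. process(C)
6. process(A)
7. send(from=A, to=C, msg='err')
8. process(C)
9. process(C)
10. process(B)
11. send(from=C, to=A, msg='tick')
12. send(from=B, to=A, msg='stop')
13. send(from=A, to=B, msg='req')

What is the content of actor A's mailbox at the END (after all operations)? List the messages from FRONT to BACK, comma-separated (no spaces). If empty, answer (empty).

Answer: tick,stop

Derivation:
After 1 (send(from=A, to=C, msg='ping')): A:[] B:[] C:[ping]
After 2 (process(A)): A:[] B:[] C:[ping]
After 3 (send(from=C, to=B, msg='ok')): A:[] B:[ok] C:[ping]
After 4 (send(from=B, to=C, msg='sync')): A:[] B:[ok] C:[ping,sync]
After 5 (process(C)): A:[] B:[ok] C:[sync]
After 6 (process(A)): A:[] B:[ok] C:[sync]
After 7 (send(from=A, to=C, msg='err')): A:[] B:[ok] C:[sync,err]
After 8 (process(C)): A:[] B:[ok] C:[err]
After 9 (process(C)): A:[] B:[ok] C:[]
After 10 (process(B)): A:[] B:[] C:[]
After 11 (send(from=C, to=A, msg='tick')): A:[tick] B:[] C:[]
After 12 (send(from=B, to=A, msg='stop')): A:[tick,stop] B:[] C:[]
After 13 (send(from=A, to=B, msg='req')): A:[tick,stop] B:[req] C:[]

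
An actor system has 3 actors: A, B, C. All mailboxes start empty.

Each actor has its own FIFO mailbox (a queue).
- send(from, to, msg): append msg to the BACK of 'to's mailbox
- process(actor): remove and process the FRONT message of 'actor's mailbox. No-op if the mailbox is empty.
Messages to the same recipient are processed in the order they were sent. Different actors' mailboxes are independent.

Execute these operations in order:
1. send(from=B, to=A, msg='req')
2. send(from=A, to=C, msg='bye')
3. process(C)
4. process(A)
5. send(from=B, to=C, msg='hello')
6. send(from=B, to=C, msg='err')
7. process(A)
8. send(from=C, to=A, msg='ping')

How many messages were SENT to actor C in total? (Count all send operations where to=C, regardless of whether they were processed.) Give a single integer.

After 1 (send(from=B, to=A, msg='req')): A:[req] B:[] C:[]
After 2 (send(from=A, to=C, msg='bye')): A:[req] B:[] C:[bye]
After 3 (process(C)): A:[req] B:[] C:[]
After 4 (process(A)): A:[] B:[] C:[]
After 5 (send(from=B, to=C, msg='hello')): A:[] B:[] C:[hello]
After 6 (send(from=B, to=C, msg='err')): A:[] B:[] C:[hello,err]
After 7 (process(A)): A:[] B:[] C:[hello,err]
After 8 (send(from=C, to=A, msg='ping')): A:[ping] B:[] C:[hello,err]

Answer: 3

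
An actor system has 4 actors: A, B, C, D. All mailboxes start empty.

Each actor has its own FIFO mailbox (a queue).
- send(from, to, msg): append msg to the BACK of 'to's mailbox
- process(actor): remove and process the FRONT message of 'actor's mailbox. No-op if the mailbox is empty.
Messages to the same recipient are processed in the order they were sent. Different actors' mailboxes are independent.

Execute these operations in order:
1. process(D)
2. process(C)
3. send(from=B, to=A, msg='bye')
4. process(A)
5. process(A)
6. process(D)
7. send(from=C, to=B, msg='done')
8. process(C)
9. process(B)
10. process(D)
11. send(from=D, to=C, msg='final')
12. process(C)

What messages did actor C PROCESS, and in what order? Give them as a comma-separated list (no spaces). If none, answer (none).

Answer: final

Derivation:
After 1 (process(D)): A:[] B:[] C:[] D:[]
After 2 (process(C)): A:[] B:[] C:[] D:[]
After 3 (send(from=B, to=A, msg='bye')): A:[bye] B:[] C:[] D:[]
After 4 (process(A)): A:[] B:[] C:[] D:[]
After 5 (process(A)): A:[] B:[] C:[] D:[]
After 6 (process(D)): A:[] B:[] C:[] D:[]
After 7 (send(from=C, to=B, msg='done')): A:[] B:[done] C:[] D:[]
After 8 (process(C)): A:[] B:[done] C:[] D:[]
After 9 (process(B)): A:[] B:[] C:[] D:[]
After 10 (process(D)): A:[] B:[] C:[] D:[]
After 11 (send(from=D, to=C, msg='final')): A:[] B:[] C:[final] D:[]
After 12 (process(C)): A:[] B:[] C:[] D:[]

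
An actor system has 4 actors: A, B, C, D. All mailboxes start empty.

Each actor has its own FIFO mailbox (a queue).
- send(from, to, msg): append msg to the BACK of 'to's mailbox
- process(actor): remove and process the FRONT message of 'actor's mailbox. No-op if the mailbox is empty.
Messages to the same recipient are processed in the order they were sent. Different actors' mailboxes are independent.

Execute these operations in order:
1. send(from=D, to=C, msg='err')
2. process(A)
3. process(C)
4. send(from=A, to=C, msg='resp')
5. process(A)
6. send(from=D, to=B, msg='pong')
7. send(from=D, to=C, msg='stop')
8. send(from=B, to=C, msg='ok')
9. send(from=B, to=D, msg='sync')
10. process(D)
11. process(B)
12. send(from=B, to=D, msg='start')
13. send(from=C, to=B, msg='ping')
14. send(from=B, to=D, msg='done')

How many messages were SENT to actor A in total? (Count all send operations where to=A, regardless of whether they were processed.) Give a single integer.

Answer: 0

Derivation:
After 1 (send(from=D, to=C, msg='err')): A:[] B:[] C:[err] D:[]
After 2 (process(A)): A:[] B:[] C:[err] D:[]
After 3 (process(C)): A:[] B:[] C:[] D:[]
After 4 (send(from=A, to=C, msg='resp')): A:[] B:[] C:[resp] D:[]
After 5 (process(A)): A:[] B:[] C:[resp] D:[]
After 6 (send(from=D, to=B, msg='pong')): A:[] B:[pong] C:[resp] D:[]
After 7 (send(from=D, to=C, msg='stop')): A:[] B:[pong] C:[resp,stop] D:[]
After 8 (send(from=B, to=C, msg='ok')): A:[] B:[pong] C:[resp,stop,ok] D:[]
After 9 (send(from=B, to=D, msg='sync')): A:[] B:[pong] C:[resp,stop,ok] D:[sync]
After 10 (process(D)): A:[] B:[pong] C:[resp,stop,ok] D:[]
After 11 (process(B)): A:[] B:[] C:[resp,stop,ok] D:[]
After 12 (send(from=B, to=D, msg='start')): A:[] B:[] C:[resp,stop,ok] D:[start]
After 13 (send(from=C, to=B, msg='ping')): A:[] B:[ping] C:[resp,stop,ok] D:[start]
After 14 (send(from=B, to=D, msg='done')): A:[] B:[ping] C:[resp,stop,ok] D:[start,done]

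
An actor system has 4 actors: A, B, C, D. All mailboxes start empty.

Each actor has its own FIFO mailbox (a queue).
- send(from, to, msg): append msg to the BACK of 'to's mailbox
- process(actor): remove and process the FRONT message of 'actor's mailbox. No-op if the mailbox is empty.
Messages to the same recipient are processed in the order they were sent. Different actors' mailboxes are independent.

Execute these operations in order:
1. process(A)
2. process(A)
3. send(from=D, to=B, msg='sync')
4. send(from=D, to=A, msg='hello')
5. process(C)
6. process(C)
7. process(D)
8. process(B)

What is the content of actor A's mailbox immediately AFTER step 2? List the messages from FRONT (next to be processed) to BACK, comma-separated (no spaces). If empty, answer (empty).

After 1 (process(A)): A:[] B:[] C:[] D:[]
After 2 (process(A)): A:[] B:[] C:[] D:[]

(empty)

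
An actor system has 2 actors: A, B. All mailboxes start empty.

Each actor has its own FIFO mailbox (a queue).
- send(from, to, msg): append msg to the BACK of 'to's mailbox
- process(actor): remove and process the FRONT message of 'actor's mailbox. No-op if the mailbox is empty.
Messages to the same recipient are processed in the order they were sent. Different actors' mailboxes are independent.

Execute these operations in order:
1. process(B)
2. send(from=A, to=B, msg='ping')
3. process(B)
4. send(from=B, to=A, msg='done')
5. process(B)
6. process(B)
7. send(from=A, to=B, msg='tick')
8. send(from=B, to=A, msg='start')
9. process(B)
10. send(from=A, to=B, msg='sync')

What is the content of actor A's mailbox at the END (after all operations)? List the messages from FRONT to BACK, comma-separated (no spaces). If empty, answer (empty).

Answer: done,start

Derivation:
After 1 (process(B)): A:[] B:[]
After 2 (send(from=A, to=B, msg='ping')): A:[] B:[ping]
After 3 (process(B)): A:[] B:[]
After 4 (send(from=B, to=A, msg='done')): A:[done] B:[]
After 5 (process(B)): A:[done] B:[]
After 6 (process(B)): A:[done] B:[]
After 7 (send(from=A, to=B, msg='tick')): A:[done] B:[tick]
After 8 (send(from=B, to=A, msg='start')): A:[done,start] B:[tick]
After 9 (process(B)): A:[done,start] B:[]
After 10 (send(from=A, to=B, msg='sync')): A:[done,start] B:[sync]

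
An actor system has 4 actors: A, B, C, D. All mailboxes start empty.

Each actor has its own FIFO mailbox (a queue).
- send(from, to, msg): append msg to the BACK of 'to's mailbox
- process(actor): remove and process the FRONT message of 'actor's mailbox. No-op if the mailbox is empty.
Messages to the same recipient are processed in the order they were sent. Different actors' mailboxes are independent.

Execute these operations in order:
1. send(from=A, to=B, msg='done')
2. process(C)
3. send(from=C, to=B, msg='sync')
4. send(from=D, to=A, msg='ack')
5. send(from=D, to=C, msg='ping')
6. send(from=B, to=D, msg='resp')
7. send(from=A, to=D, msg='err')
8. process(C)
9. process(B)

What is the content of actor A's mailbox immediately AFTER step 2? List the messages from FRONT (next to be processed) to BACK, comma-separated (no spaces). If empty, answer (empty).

After 1 (send(from=A, to=B, msg='done')): A:[] B:[done] C:[] D:[]
After 2 (process(C)): A:[] B:[done] C:[] D:[]

(empty)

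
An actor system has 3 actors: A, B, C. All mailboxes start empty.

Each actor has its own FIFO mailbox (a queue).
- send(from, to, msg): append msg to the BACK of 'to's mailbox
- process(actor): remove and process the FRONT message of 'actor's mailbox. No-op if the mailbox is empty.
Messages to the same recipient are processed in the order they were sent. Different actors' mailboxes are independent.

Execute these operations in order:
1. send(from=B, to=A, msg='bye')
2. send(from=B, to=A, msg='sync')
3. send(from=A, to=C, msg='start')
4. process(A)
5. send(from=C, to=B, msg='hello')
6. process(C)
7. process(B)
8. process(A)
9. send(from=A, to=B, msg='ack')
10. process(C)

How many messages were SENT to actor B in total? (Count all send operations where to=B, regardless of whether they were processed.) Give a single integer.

Answer: 2

Derivation:
After 1 (send(from=B, to=A, msg='bye')): A:[bye] B:[] C:[]
After 2 (send(from=B, to=A, msg='sync')): A:[bye,sync] B:[] C:[]
After 3 (send(from=A, to=C, msg='start')): A:[bye,sync] B:[] C:[start]
After 4 (process(A)): A:[sync] B:[] C:[start]
After 5 (send(from=C, to=B, msg='hello')): A:[sync] B:[hello] C:[start]
After 6 (process(C)): A:[sync] B:[hello] C:[]
After 7 (process(B)): A:[sync] B:[] C:[]
After 8 (process(A)): A:[] B:[] C:[]
After 9 (send(from=A, to=B, msg='ack')): A:[] B:[ack] C:[]
After 10 (process(C)): A:[] B:[ack] C:[]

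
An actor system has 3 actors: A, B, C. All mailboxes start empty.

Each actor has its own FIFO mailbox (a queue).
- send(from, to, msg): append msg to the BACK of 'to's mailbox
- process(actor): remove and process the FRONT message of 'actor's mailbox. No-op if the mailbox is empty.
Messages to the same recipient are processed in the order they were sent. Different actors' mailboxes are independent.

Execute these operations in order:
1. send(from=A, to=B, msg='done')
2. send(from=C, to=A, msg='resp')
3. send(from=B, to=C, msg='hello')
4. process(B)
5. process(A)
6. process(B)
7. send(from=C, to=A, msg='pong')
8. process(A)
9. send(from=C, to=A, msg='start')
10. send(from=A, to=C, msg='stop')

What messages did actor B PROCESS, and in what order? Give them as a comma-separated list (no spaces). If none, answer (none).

After 1 (send(from=A, to=B, msg='done')): A:[] B:[done] C:[]
After 2 (send(from=C, to=A, msg='resp')): A:[resp] B:[done] C:[]
After 3 (send(from=B, to=C, msg='hello')): A:[resp] B:[done] C:[hello]
After 4 (process(B)): A:[resp] B:[] C:[hello]
After 5 (process(A)): A:[] B:[] C:[hello]
After 6 (process(B)): A:[] B:[] C:[hello]
After 7 (send(from=C, to=A, msg='pong')): A:[pong] B:[] C:[hello]
After 8 (process(A)): A:[] B:[] C:[hello]
After 9 (send(from=C, to=A, msg='start')): A:[start] B:[] C:[hello]
After 10 (send(from=A, to=C, msg='stop')): A:[start] B:[] C:[hello,stop]

Answer: done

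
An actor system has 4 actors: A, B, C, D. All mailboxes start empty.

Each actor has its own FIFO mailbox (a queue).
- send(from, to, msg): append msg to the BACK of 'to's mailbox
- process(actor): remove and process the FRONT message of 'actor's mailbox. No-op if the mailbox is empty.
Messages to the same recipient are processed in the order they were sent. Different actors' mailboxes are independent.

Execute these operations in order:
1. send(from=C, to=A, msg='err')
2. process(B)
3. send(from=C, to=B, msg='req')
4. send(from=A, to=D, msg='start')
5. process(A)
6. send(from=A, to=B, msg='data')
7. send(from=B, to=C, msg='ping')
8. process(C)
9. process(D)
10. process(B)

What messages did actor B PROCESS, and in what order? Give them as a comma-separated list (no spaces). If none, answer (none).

Answer: req

Derivation:
After 1 (send(from=C, to=A, msg='err')): A:[err] B:[] C:[] D:[]
After 2 (process(B)): A:[err] B:[] C:[] D:[]
After 3 (send(from=C, to=B, msg='req')): A:[err] B:[req] C:[] D:[]
After 4 (send(from=A, to=D, msg='start')): A:[err] B:[req] C:[] D:[start]
After 5 (process(A)): A:[] B:[req] C:[] D:[start]
After 6 (send(from=A, to=B, msg='data')): A:[] B:[req,data] C:[] D:[start]
After 7 (send(from=B, to=C, msg='ping')): A:[] B:[req,data] C:[ping] D:[start]
After 8 (process(C)): A:[] B:[req,data] C:[] D:[start]
After 9 (process(D)): A:[] B:[req,data] C:[] D:[]
After 10 (process(B)): A:[] B:[data] C:[] D:[]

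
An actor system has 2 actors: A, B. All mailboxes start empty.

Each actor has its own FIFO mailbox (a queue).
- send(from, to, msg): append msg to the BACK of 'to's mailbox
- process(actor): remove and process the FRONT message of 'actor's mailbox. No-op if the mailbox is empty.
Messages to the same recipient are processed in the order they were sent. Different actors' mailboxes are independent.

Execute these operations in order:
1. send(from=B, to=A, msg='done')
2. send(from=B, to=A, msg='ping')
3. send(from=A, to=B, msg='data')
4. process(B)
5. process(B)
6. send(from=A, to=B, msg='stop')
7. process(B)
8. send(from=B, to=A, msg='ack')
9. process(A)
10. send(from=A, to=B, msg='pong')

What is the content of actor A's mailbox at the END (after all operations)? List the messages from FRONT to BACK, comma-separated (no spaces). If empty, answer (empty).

After 1 (send(from=B, to=A, msg='done')): A:[done] B:[]
After 2 (send(from=B, to=A, msg='ping')): A:[done,ping] B:[]
After 3 (send(from=A, to=B, msg='data')): A:[done,ping] B:[data]
After 4 (process(B)): A:[done,ping] B:[]
After 5 (process(B)): A:[done,ping] B:[]
After 6 (send(from=A, to=B, msg='stop')): A:[done,ping] B:[stop]
After 7 (process(B)): A:[done,ping] B:[]
After 8 (send(from=B, to=A, msg='ack')): A:[done,ping,ack] B:[]
After 9 (process(A)): A:[ping,ack] B:[]
After 10 (send(from=A, to=B, msg='pong')): A:[ping,ack] B:[pong]

Answer: ping,ack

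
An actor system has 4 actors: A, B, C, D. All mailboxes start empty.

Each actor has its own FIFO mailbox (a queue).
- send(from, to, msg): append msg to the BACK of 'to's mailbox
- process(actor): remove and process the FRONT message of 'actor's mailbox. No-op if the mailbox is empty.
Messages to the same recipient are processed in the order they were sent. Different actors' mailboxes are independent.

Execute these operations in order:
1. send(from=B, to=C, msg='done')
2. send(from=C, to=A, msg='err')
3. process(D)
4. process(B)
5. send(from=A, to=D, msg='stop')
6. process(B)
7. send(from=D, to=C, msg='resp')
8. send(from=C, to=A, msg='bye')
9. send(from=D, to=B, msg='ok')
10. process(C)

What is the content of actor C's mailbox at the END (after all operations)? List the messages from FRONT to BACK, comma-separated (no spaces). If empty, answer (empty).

After 1 (send(from=B, to=C, msg='done')): A:[] B:[] C:[done] D:[]
After 2 (send(from=C, to=A, msg='err')): A:[err] B:[] C:[done] D:[]
After 3 (process(D)): A:[err] B:[] C:[done] D:[]
After 4 (process(B)): A:[err] B:[] C:[done] D:[]
After 5 (send(from=A, to=D, msg='stop')): A:[err] B:[] C:[done] D:[stop]
After 6 (process(B)): A:[err] B:[] C:[done] D:[stop]
After 7 (send(from=D, to=C, msg='resp')): A:[err] B:[] C:[done,resp] D:[stop]
After 8 (send(from=C, to=A, msg='bye')): A:[err,bye] B:[] C:[done,resp] D:[stop]
After 9 (send(from=D, to=B, msg='ok')): A:[err,bye] B:[ok] C:[done,resp] D:[stop]
After 10 (process(C)): A:[err,bye] B:[ok] C:[resp] D:[stop]

Answer: resp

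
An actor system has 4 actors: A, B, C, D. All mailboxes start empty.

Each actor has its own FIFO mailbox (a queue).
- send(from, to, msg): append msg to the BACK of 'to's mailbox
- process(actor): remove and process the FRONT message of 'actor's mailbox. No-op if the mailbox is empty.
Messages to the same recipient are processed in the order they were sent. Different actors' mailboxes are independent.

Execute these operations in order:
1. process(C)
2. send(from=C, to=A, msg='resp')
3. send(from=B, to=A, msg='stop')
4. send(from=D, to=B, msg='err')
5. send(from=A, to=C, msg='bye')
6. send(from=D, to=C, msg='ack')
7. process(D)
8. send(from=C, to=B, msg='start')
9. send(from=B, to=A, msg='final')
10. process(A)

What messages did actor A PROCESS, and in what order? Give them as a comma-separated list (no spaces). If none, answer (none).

After 1 (process(C)): A:[] B:[] C:[] D:[]
After 2 (send(from=C, to=A, msg='resp')): A:[resp] B:[] C:[] D:[]
After 3 (send(from=B, to=A, msg='stop')): A:[resp,stop] B:[] C:[] D:[]
After 4 (send(from=D, to=B, msg='err')): A:[resp,stop] B:[err] C:[] D:[]
After 5 (send(from=A, to=C, msg='bye')): A:[resp,stop] B:[err] C:[bye] D:[]
After 6 (send(from=D, to=C, msg='ack')): A:[resp,stop] B:[err] C:[bye,ack] D:[]
After 7 (process(D)): A:[resp,stop] B:[err] C:[bye,ack] D:[]
After 8 (send(from=C, to=B, msg='start')): A:[resp,stop] B:[err,start] C:[bye,ack] D:[]
After 9 (send(from=B, to=A, msg='final')): A:[resp,stop,final] B:[err,start] C:[bye,ack] D:[]
After 10 (process(A)): A:[stop,final] B:[err,start] C:[bye,ack] D:[]

Answer: resp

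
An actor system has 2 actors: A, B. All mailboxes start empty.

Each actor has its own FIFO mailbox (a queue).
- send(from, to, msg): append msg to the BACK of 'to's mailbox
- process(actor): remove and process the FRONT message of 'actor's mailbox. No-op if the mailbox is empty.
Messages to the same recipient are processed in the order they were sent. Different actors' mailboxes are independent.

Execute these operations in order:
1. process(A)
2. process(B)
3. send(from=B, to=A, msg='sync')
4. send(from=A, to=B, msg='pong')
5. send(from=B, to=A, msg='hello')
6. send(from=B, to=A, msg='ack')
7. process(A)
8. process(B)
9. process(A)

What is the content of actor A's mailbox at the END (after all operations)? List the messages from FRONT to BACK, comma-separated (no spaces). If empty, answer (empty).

Answer: ack

Derivation:
After 1 (process(A)): A:[] B:[]
After 2 (process(B)): A:[] B:[]
After 3 (send(from=B, to=A, msg='sync')): A:[sync] B:[]
After 4 (send(from=A, to=B, msg='pong')): A:[sync] B:[pong]
After 5 (send(from=B, to=A, msg='hello')): A:[sync,hello] B:[pong]
After 6 (send(from=B, to=A, msg='ack')): A:[sync,hello,ack] B:[pong]
After 7 (process(A)): A:[hello,ack] B:[pong]
After 8 (process(B)): A:[hello,ack] B:[]
After 9 (process(A)): A:[ack] B:[]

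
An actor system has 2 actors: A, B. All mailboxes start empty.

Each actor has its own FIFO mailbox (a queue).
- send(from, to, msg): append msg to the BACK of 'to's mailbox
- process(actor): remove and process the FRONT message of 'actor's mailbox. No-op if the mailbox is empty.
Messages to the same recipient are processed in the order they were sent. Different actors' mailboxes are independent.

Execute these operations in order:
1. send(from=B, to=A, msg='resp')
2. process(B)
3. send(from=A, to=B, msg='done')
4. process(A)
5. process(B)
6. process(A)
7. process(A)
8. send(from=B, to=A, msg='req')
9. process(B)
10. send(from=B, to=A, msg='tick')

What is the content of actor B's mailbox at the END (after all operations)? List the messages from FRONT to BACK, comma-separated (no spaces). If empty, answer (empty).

After 1 (send(from=B, to=A, msg='resp')): A:[resp] B:[]
After 2 (process(B)): A:[resp] B:[]
After 3 (send(from=A, to=B, msg='done')): A:[resp] B:[done]
After 4 (process(A)): A:[] B:[done]
After 5 (process(B)): A:[] B:[]
After 6 (process(A)): A:[] B:[]
After 7 (process(A)): A:[] B:[]
After 8 (send(from=B, to=A, msg='req')): A:[req] B:[]
After 9 (process(B)): A:[req] B:[]
After 10 (send(from=B, to=A, msg='tick')): A:[req,tick] B:[]

Answer: (empty)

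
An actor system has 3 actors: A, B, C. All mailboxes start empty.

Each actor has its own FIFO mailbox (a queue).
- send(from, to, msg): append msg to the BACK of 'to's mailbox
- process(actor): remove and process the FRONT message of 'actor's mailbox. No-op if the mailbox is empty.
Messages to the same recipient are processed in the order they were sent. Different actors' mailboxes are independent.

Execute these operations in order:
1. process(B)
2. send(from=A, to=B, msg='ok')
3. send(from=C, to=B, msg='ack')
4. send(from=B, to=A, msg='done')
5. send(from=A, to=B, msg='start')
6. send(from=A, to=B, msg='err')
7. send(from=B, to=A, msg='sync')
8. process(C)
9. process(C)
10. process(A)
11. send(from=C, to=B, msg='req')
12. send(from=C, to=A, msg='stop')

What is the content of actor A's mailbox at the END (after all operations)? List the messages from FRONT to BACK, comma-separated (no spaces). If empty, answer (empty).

Answer: sync,stop

Derivation:
After 1 (process(B)): A:[] B:[] C:[]
After 2 (send(from=A, to=B, msg='ok')): A:[] B:[ok] C:[]
After 3 (send(from=C, to=B, msg='ack')): A:[] B:[ok,ack] C:[]
After 4 (send(from=B, to=A, msg='done')): A:[done] B:[ok,ack] C:[]
After 5 (send(from=A, to=B, msg='start')): A:[done] B:[ok,ack,start] C:[]
After 6 (send(from=A, to=B, msg='err')): A:[done] B:[ok,ack,start,err] C:[]
After 7 (send(from=B, to=A, msg='sync')): A:[done,sync] B:[ok,ack,start,err] C:[]
After 8 (process(C)): A:[done,sync] B:[ok,ack,start,err] C:[]
After 9 (process(C)): A:[done,sync] B:[ok,ack,start,err] C:[]
After 10 (process(A)): A:[sync] B:[ok,ack,start,err] C:[]
After 11 (send(from=C, to=B, msg='req')): A:[sync] B:[ok,ack,start,err,req] C:[]
After 12 (send(from=C, to=A, msg='stop')): A:[sync,stop] B:[ok,ack,start,err,req] C:[]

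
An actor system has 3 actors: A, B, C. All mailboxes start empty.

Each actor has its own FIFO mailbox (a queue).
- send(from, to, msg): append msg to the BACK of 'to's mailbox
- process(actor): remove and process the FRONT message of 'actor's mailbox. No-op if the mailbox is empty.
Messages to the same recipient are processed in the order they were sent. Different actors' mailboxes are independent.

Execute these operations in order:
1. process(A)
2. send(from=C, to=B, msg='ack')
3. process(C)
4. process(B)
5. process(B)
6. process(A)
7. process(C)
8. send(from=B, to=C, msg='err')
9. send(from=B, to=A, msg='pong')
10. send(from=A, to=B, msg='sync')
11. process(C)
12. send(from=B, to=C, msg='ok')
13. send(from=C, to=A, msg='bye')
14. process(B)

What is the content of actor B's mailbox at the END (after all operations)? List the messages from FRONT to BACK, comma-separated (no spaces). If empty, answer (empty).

After 1 (process(A)): A:[] B:[] C:[]
After 2 (send(from=C, to=B, msg='ack')): A:[] B:[ack] C:[]
After 3 (process(C)): A:[] B:[ack] C:[]
After 4 (process(B)): A:[] B:[] C:[]
After 5 (process(B)): A:[] B:[] C:[]
After 6 (process(A)): A:[] B:[] C:[]
After 7 (process(C)): A:[] B:[] C:[]
After 8 (send(from=B, to=C, msg='err')): A:[] B:[] C:[err]
After 9 (send(from=B, to=A, msg='pong')): A:[pong] B:[] C:[err]
After 10 (send(from=A, to=B, msg='sync')): A:[pong] B:[sync] C:[err]
After 11 (process(C)): A:[pong] B:[sync] C:[]
After 12 (send(from=B, to=C, msg='ok')): A:[pong] B:[sync] C:[ok]
After 13 (send(from=C, to=A, msg='bye')): A:[pong,bye] B:[sync] C:[ok]
After 14 (process(B)): A:[pong,bye] B:[] C:[ok]

Answer: (empty)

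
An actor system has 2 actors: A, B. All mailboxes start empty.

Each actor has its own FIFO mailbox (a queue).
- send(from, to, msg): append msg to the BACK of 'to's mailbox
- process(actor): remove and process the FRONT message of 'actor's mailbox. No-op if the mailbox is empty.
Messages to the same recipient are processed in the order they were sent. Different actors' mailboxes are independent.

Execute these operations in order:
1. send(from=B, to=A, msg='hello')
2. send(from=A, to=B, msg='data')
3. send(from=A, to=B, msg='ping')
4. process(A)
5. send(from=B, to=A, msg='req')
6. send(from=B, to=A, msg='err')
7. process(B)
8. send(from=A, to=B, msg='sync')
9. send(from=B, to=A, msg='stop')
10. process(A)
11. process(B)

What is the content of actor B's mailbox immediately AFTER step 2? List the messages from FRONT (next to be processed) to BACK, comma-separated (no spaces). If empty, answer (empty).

After 1 (send(from=B, to=A, msg='hello')): A:[hello] B:[]
After 2 (send(from=A, to=B, msg='data')): A:[hello] B:[data]

data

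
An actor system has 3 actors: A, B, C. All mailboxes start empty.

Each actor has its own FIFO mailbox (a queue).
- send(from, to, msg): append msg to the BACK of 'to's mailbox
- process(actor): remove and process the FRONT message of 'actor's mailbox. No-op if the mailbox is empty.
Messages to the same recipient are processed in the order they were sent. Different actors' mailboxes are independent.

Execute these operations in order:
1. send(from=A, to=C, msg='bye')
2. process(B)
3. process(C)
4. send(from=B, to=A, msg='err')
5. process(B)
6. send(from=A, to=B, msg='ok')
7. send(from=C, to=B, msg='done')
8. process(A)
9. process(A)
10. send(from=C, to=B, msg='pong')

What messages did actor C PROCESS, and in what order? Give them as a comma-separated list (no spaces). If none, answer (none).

After 1 (send(from=A, to=C, msg='bye')): A:[] B:[] C:[bye]
After 2 (process(B)): A:[] B:[] C:[bye]
After 3 (process(C)): A:[] B:[] C:[]
After 4 (send(from=B, to=A, msg='err')): A:[err] B:[] C:[]
After 5 (process(B)): A:[err] B:[] C:[]
After 6 (send(from=A, to=B, msg='ok')): A:[err] B:[ok] C:[]
After 7 (send(from=C, to=B, msg='done')): A:[err] B:[ok,done] C:[]
After 8 (process(A)): A:[] B:[ok,done] C:[]
After 9 (process(A)): A:[] B:[ok,done] C:[]
After 10 (send(from=C, to=B, msg='pong')): A:[] B:[ok,done,pong] C:[]

Answer: bye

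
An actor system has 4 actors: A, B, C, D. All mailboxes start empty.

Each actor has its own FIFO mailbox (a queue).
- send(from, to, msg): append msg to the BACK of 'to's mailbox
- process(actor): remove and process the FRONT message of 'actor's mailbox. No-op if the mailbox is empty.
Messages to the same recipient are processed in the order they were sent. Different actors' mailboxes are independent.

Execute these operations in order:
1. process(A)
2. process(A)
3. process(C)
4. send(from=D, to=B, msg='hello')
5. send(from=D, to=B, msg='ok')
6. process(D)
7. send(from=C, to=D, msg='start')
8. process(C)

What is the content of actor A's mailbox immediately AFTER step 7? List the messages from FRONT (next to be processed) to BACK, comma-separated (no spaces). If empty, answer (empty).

After 1 (process(A)): A:[] B:[] C:[] D:[]
After 2 (process(A)): A:[] B:[] C:[] D:[]
After 3 (process(C)): A:[] B:[] C:[] D:[]
After 4 (send(from=D, to=B, msg='hello')): A:[] B:[hello] C:[] D:[]
After 5 (send(from=D, to=B, msg='ok')): A:[] B:[hello,ok] C:[] D:[]
After 6 (process(D)): A:[] B:[hello,ok] C:[] D:[]
After 7 (send(from=C, to=D, msg='start')): A:[] B:[hello,ok] C:[] D:[start]

(empty)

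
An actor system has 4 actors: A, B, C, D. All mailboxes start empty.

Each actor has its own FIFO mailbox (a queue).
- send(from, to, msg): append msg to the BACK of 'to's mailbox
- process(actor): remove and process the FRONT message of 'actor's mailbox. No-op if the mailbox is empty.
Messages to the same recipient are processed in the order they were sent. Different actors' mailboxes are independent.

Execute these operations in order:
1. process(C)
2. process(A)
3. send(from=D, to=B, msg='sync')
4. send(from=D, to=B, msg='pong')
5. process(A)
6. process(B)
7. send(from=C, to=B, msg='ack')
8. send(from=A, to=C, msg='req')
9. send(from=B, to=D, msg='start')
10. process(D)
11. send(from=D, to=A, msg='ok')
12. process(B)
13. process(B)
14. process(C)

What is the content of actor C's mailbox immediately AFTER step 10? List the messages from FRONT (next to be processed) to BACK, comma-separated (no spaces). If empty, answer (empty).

After 1 (process(C)): A:[] B:[] C:[] D:[]
After 2 (process(A)): A:[] B:[] C:[] D:[]
After 3 (send(from=D, to=B, msg='sync')): A:[] B:[sync] C:[] D:[]
After 4 (send(from=D, to=B, msg='pong')): A:[] B:[sync,pong] C:[] D:[]
After 5 (process(A)): A:[] B:[sync,pong] C:[] D:[]
After 6 (process(B)): A:[] B:[pong] C:[] D:[]
After 7 (send(from=C, to=B, msg='ack')): A:[] B:[pong,ack] C:[] D:[]
After 8 (send(from=A, to=C, msg='req')): A:[] B:[pong,ack] C:[req] D:[]
After 9 (send(from=B, to=D, msg='start')): A:[] B:[pong,ack] C:[req] D:[start]
After 10 (process(D)): A:[] B:[pong,ack] C:[req] D:[]

req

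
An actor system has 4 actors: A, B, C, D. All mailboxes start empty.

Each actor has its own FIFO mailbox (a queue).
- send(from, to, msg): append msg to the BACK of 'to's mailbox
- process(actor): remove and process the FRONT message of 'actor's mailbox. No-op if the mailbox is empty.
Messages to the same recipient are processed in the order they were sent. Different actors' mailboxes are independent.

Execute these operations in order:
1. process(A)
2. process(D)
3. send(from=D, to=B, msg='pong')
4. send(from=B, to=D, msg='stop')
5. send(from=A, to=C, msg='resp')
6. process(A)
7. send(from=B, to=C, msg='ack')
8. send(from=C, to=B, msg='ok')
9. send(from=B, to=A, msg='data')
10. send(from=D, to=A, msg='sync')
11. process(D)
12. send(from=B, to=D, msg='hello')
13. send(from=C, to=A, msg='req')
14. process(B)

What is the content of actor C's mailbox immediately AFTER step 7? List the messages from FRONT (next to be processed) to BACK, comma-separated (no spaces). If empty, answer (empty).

After 1 (process(A)): A:[] B:[] C:[] D:[]
After 2 (process(D)): A:[] B:[] C:[] D:[]
After 3 (send(from=D, to=B, msg='pong')): A:[] B:[pong] C:[] D:[]
After 4 (send(from=B, to=D, msg='stop')): A:[] B:[pong] C:[] D:[stop]
After 5 (send(from=A, to=C, msg='resp')): A:[] B:[pong] C:[resp] D:[stop]
After 6 (process(A)): A:[] B:[pong] C:[resp] D:[stop]
After 7 (send(from=B, to=C, msg='ack')): A:[] B:[pong] C:[resp,ack] D:[stop]

resp,ack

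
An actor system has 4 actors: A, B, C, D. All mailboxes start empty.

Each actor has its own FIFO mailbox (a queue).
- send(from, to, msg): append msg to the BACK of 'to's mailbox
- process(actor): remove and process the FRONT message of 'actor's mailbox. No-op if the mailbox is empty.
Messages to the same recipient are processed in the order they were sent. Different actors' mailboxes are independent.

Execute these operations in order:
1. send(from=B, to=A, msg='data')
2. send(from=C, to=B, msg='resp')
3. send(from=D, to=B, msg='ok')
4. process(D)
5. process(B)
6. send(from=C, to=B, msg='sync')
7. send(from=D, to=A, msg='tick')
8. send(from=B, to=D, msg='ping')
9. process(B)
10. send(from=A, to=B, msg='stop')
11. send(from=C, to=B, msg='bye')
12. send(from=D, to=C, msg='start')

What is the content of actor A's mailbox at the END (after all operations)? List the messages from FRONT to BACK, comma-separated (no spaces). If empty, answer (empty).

Answer: data,tick

Derivation:
After 1 (send(from=B, to=A, msg='data')): A:[data] B:[] C:[] D:[]
After 2 (send(from=C, to=B, msg='resp')): A:[data] B:[resp] C:[] D:[]
After 3 (send(from=D, to=B, msg='ok')): A:[data] B:[resp,ok] C:[] D:[]
After 4 (process(D)): A:[data] B:[resp,ok] C:[] D:[]
After 5 (process(B)): A:[data] B:[ok] C:[] D:[]
After 6 (send(from=C, to=B, msg='sync')): A:[data] B:[ok,sync] C:[] D:[]
After 7 (send(from=D, to=A, msg='tick')): A:[data,tick] B:[ok,sync] C:[] D:[]
After 8 (send(from=B, to=D, msg='ping')): A:[data,tick] B:[ok,sync] C:[] D:[ping]
After 9 (process(B)): A:[data,tick] B:[sync] C:[] D:[ping]
After 10 (send(from=A, to=B, msg='stop')): A:[data,tick] B:[sync,stop] C:[] D:[ping]
After 11 (send(from=C, to=B, msg='bye')): A:[data,tick] B:[sync,stop,bye] C:[] D:[ping]
After 12 (send(from=D, to=C, msg='start')): A:[data,tick] B:[sync,stop,bye] C:[start] D:[ping]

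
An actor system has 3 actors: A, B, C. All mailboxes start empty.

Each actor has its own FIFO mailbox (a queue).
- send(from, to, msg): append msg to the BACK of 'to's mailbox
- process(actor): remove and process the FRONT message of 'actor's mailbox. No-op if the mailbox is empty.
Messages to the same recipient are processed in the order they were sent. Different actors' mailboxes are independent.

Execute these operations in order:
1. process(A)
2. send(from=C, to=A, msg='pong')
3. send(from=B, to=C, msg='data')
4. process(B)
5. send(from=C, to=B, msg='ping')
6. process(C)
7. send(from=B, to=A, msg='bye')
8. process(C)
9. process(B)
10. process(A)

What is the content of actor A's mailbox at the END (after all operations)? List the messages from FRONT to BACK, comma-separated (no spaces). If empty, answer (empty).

Answer: bye

Derivation:
After 1 (process(A)): A:[] B:[] C:[]
After 2 (send(from=C, to=A, msg='pong')): A:[pong] B:[] C:[]
After 3 (send(from=B, to=C, msg='data')): A:[pong] B:[] C:[data]
After 4 (process(B)): A:[pong] B:[] C:[data]
After 5 (send(from=C, to=B, msg='ping')): A:[pong] B:[ping] C:[data]
After 6 (process(C)): A:[pong] B:[ping] C:[]
After 7 (send(from=B, to=A, msg='bye')): A:[pong,bye] B:[ping] C:[]
After 8 (process(C)): A:[pong,bye] B:[ping] C:[]
After 9 (process(B)): A:[pong,bye] B:[] C:[]
After 10 (process(A)): A:[bye] B:[] C:[]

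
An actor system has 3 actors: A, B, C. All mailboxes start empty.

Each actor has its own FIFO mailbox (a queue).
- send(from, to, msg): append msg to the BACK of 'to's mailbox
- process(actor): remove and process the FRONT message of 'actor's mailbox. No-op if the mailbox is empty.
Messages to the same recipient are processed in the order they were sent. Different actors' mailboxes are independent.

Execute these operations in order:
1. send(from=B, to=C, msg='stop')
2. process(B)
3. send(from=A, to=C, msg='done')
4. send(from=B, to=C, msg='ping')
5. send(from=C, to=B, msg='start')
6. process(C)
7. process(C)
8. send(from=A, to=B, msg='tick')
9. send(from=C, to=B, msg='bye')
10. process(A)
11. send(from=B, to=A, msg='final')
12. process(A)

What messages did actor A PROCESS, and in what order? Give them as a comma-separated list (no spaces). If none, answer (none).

After 1 (send(from=B, to=C, msg='stop')): A:[] B:[] C:[stop]
After 2 (process(B)): A:[] B:[] C:[stop]
After 3 (send(from=A, to=C, msg='done')): A:[] B:[] C:[stop,done]
After 4 (send(from=B, to=C, msg='ping')): A:[] B:[] C:[stop,done,ping]
After 5 (send(from=C, to=B, msg='start')): A:[] B:[start] C:[stop,done,ping]
After 6 (process(C)): A:[] B:[start] C:[done,ping]
After 7 (process(C)): A:[] B:[start] C:[ping]
After 8 (send(from=A, to=B, msg='tick')): A:[] B:[start,tick] C:[ping]
After 9 (send(from=C, to=B, msg='bye')): A:[] B:[start,tick,bye] C:[ping]
After 10 (process(A)): A:[] B:[start,tick,bye] C:[ping]
After 11 (send(from=B, to=A, msg='final')): A:[final] B:[start,tick,bye] C:[ping]
After 12 (process(A)): A:[] B:[start,tick,bye] C:[ping]

Answer: final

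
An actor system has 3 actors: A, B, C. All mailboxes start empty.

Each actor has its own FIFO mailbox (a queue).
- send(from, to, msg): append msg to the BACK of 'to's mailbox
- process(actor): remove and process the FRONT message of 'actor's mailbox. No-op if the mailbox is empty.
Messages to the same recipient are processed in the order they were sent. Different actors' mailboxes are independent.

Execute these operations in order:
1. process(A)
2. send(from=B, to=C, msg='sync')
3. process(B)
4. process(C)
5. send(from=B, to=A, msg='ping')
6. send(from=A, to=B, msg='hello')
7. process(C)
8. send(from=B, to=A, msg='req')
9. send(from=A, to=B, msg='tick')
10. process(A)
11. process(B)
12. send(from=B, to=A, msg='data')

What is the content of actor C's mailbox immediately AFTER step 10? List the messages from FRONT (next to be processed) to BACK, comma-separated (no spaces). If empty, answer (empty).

After 1 (process(A)): A:[] B:[] C:[]
After 2 (send(from=B, to=C, msg='sync')): A:[] B:[] C:[sync]
After 3 (process(B)): A:[] B:[] C:[sync]
After 4 (process(C)): A:[] B:[] C:[]
After 5 (send(from=B, to=A, msg='ping')): A:[ping] B:[] C:[]
After 6 (send(from=A, to=B, msg='hello')): A:[ping] B:[hello] C:[]
After 7 (process(C)): A:[ping] B:[hello] C:[]
After 8 (send(from=B, to=A, msg='req')): A:[ping,req] B:[hello] C:[]
After 9 (send(from=A, to=B, msg='tick')): A:[ping,req] B:[hello,tick] C:[]
After 10 (process(A)): A:[req] B:[hello,tick] C:[]

(empty)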